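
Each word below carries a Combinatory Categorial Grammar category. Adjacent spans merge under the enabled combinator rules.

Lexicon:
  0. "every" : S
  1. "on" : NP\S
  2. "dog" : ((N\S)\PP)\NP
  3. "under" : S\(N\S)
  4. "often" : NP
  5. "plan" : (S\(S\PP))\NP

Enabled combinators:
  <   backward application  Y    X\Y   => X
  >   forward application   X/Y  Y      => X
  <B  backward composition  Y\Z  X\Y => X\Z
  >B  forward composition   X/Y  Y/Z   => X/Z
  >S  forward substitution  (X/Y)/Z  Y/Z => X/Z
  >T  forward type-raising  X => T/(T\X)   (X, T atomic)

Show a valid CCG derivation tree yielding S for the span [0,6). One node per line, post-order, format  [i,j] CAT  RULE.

[0,6] S   <
  [0,4] S\PP   <B
    [0,3] (N\S)\PP   <
      [0,2] NP   <
        [0,1] "every" : S
        [1,2] "on" : NP\S
      [2,3] "dog" : ((N\S)\PP)\NP
    [3,4] "under" : S\(N\S)
  [4,6] S\(S\PP)   <
    [4,5] "often" : NP
    [5,6] "plan" : (S\(S\PP))\NP

[0,1] S  lex  "every"
[1,2] NP\S  lex  "on"
[0,2] NP  <  k=1
[2,3] ((N\S)\PP)\NP  lex  "dog"
[0,3] (N\S)\PP  <  k=2
[3,4] S\(N\S)  lex  "under"
[0,4] S\PP  <B  k=3
[4,5] NP  lex  "often"
[5,6] (S\(S\PP))\NP  lex  "plan"
[4,6] S\(S\PP)  <  k=5
[0,6] S  <  k=4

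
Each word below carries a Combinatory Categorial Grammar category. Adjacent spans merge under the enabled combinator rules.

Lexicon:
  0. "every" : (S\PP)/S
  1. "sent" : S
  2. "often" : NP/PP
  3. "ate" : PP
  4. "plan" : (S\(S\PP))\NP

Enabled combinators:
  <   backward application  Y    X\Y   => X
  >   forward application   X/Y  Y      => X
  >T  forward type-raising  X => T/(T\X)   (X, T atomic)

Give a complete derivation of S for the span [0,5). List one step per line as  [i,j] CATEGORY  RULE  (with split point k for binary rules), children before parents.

[0,5] S   <
  [0,2] S\PP   >
    [0,1] "every" : (S\PP)/S
    [1,2] "sent" : S
  [2,5] S\(S\PP)   <
    [2,4] NP   >
      [2,3] "often" : NP/PP
      [3,4] "ate" : PP
    [4,5] "plan" : (S\(S\PP))\NP

[0,1] (S\PP)/S  lex  "every"
[1,2] S  lex  "sent"
[0,2] S\PP  >  k=1
[2,3] NP/PP  lex  "often"
[3,4] PP  lex  "ate"
[2,4] NP  >  k=3
[4,5] (S\(S\PP))\NP  lex  "plan"
[2,5] S\(S\PP)  <  k=4
[0,5] S  <  k=2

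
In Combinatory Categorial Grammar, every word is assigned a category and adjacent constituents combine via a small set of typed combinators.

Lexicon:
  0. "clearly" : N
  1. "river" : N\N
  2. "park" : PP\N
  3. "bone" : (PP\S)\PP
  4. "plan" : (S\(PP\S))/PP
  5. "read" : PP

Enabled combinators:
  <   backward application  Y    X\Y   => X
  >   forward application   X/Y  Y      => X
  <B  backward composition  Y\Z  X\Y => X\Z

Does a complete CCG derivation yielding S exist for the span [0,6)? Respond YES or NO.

[0,6] S   <
  [0,4] PP\S   <
    [0,3] PP   <
      [0,1] "clearly" : N
      [1,3] PP\N   <B
        [1,2] "river" : N\N
        [2,3] "park" : PP\N
    [3,4] "bone" : (PP\S)\PP
  [4,6] S\(PP\S)   >
    [4,5] "plan" : (S\(PP\S))/PP
    [5,6] "read" : PP

YES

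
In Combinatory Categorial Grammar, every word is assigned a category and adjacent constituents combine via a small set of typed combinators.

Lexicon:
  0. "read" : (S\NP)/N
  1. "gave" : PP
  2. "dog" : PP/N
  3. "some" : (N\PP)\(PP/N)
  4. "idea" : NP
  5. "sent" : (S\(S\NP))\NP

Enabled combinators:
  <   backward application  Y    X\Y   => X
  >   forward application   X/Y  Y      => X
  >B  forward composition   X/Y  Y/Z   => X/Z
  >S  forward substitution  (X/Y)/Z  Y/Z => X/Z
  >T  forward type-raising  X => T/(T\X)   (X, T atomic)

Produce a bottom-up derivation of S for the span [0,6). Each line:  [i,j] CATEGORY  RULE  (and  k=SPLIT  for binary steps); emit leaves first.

[0,6] S   <
  [0,4] S\NP   >
    [0,1] "read" : (S\NP)/N
    [1,4] N   <
      [1,2] "gave" : PP
      [2,4] N\PP   <
        [2,3] "dog" : PP/N
        [3,4] "some" : (N\PP)\(PP/N)
  [4,6] S\(S\NP)   <
    [4,5] "idea" : NP
    [5,6] "sent" : (S\(S\NP))\NP

[0,1] (S\NP)/N  lex  "read"
[1,2] PP  lex  "gave"
[2,3] PP/N  lex  "dog"
[3,4] (N\PP)\(PP/N)  lex  "some"
[2,4] N\PP  <  k=3
[1,4] N  <  k=2
[0,4] S\NP  >  k=1
[4,5] NP  lex  "idea"
[5,6] (S\(S\NP))\NP  lex  "sent"
[4,6] S\(S\NP)  <  k=5
[0,6] S  <  k=4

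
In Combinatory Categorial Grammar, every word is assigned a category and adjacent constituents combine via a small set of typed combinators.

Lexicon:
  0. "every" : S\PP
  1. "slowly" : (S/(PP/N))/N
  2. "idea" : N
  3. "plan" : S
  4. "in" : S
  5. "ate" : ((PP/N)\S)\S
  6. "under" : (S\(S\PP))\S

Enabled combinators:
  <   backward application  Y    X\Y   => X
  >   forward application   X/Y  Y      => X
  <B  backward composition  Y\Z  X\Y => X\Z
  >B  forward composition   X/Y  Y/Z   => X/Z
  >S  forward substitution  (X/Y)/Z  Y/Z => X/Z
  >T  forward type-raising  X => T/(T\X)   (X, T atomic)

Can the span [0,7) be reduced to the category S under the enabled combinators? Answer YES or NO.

[0,7] S   <
  [0,1] "every" : S\PP
  [1,7] S\(S\PP)   <
    [1,6] S   >
      [1,3] S/(PP/N)   >
        [1,2] "slowly" : (S/(PP/N))/N
        [2,3] "idea" : N
      [3,6] PP/N   <
        [3,4] "plan" : S
        [4,6] (PP/N)\S   <
          [4,5] "in" : S
          [5,6] "ate" : ((PP/N)\S)\S
    [6,7] "under" : (S\(S\PP))\S

YES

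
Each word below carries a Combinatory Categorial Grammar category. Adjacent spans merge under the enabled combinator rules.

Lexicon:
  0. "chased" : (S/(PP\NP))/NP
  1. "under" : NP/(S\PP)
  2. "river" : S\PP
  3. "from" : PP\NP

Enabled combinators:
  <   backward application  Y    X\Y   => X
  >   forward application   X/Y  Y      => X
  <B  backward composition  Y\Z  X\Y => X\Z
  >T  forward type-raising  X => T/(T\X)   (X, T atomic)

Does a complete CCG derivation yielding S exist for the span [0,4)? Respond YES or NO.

YES

[0,4] S   >
  [0,3] S/(PP\NP)   >
    [0,1] "chased" : (S/(PP\NP))/NP
    [1,3] NP   >
      [1,2] "under" : NP/(S\PP)
      [2,3] "river" : S\PP
  [3,4] "from" : PP\NP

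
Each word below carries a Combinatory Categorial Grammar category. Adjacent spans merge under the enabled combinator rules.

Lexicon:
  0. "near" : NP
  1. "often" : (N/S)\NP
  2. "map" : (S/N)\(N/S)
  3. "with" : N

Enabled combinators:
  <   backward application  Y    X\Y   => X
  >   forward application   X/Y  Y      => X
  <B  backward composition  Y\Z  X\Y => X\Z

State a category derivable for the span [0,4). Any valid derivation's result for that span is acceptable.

[0,4] S   >
  [0,3] S/N   <
    [0,2] N/S   <
      [0,1] "near" : NP
      [1,2] "often" : (N/S)\NP
    [2,3] "map" : (S/N)\(N/S)
  [3,4] "with" : N

S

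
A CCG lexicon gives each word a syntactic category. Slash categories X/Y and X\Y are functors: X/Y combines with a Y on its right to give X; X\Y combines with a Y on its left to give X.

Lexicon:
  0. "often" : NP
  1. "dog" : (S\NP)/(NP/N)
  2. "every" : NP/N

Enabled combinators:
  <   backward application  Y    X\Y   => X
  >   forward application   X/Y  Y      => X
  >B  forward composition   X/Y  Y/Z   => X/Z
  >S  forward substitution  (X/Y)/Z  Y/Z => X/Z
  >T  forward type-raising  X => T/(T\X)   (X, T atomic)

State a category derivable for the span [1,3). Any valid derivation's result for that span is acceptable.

[0,3] S   <
  [0,1] "often" : NP
  [1,3] S\NP   >
    [1,2] "dog" : (S\NP)/(NP/N)
    [2,3] "every" : NP/N

S\NP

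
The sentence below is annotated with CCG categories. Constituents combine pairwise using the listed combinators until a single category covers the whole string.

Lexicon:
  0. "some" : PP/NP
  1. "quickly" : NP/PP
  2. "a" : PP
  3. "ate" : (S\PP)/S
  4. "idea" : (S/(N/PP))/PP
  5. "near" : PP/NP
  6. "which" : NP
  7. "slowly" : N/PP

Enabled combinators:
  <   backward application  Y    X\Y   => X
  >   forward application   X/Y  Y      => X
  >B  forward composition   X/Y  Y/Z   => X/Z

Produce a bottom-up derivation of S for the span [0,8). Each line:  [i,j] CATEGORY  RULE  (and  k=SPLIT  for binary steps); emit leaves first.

[0,1] PP/NP  lex  "some"
[1,2] NP/PP  lex  "quickly"
[2,3] PP  lex  "a"
[1,3] NP  >  k=2
[0,3] PP  >  k=1
[3,4] (S\PP)/S  lex  "ate"
[4,5] (S/(N/PP))/PP  lex  "idea"
[5,6] PP/NP  lex  "near"
[6,7] NP  lex  "which"
[5,7] PP  >  k=6
[4,7] S/(N/PP)  >  k=5
[7,8] N/PP  lex  "slowly"
[4,8] S  >  k=7
[3,8] S\PP  >  k=4
[0,8] S  <  k=3

[0,8] S   <
  [0,3] PP   >
    [0,1] "some" : PP/NP
    [1,3] NP   >
      [1,2] "quickly" : NP/PP
      [2,3] "a" : PP
  [3,8] S\PP   >
    [3,4] "ate" : (S\PP)/S
    [4,8] S   >
      [4,7] S/(N/PP)   >
        [4,5] "idea" : (S/(N/PP))/PP
        [5,7] PP   >
          [5,6] "near" : PP/NP
          [6,7] "which" : NP
      [7,8] "slowly" : N/PP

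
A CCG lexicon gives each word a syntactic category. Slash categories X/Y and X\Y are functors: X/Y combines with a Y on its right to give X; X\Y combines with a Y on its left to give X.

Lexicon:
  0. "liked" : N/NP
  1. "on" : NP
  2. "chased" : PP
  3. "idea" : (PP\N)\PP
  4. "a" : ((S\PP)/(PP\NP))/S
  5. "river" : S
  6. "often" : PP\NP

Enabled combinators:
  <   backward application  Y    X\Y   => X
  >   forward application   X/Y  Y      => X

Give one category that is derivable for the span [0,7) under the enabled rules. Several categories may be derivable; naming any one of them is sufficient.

[0,7] S   <
  [0,4] PP   <
    [0,2] N   >
      [0,1] "liked" : N/NP
      [1,2] "on" : NP
    [2,4] PP\N   <
      [2,3] "chased" : PP
      [3,4] "idea" : (PP\N)\PP
  [4,7] S\PP   >
    [4,6] (S\PP)/(PP\NP)   >
      [4,5] "a" : ((S\PP)/(PP\NP))/S
      [5,6] "river" : S
    [6,7] "often" : PP\NP

S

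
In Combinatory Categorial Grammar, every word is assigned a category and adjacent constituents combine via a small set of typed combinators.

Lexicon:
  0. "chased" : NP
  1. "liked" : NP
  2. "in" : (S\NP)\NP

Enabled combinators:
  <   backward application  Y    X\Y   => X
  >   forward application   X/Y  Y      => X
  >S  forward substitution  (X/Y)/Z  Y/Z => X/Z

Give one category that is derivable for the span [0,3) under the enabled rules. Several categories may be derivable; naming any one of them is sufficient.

S

[0,3] S   <
  [0,1] "chased" : NP
  [1,3] S\NP   <
    [1,2] "liked" : NP
    [2,3] "in" : (S\NP)\NP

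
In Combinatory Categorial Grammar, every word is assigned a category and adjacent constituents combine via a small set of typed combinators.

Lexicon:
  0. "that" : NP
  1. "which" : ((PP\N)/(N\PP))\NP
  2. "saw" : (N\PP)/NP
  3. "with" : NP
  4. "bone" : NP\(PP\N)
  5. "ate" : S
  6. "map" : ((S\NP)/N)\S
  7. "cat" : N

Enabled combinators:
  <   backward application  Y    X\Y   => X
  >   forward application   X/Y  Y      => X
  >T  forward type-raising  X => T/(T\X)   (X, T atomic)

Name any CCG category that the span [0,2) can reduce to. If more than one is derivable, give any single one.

[0,8] S   <
  [0,5] NP   <
    [0,4] PP\N   >
      [0,2] (PP\N)/(N\PP)   <
        [0,1] "that" : NP
        [1,2] "which" : ((PP\N)/(N\PP))\NP
      [2,4] N\PP   >
        [2,3] "saw" : (N\PP)/NP
        [3,4] "with" : NP
    [4,5] "bone" : NP\(PP\N)
  [5,8] S\NP   >
    [5,7] (S\NP)/N   <
      [5,6] "ate" : S
      [6,7] "map" : ((S\NP)/N)\S
    [7,8] "cat" : N

(PP\N)/(N\PP)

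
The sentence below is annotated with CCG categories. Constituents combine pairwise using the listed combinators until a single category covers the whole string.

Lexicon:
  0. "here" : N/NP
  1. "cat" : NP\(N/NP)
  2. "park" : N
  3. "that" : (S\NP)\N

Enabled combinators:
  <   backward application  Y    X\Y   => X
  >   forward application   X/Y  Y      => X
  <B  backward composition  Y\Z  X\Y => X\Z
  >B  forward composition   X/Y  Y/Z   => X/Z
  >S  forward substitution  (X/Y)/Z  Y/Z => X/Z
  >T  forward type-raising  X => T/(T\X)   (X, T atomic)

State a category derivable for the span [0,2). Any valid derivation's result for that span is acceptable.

NP

[0,4] S   <
  [0,2] NP   <
    [0,1] "here" : N/NP
    [1,2] "cat" : NP\(N/NP)
  [2,4] S\NP   <
    [2,3] "park" : N
    [3,4] "that" : (S\NP)\N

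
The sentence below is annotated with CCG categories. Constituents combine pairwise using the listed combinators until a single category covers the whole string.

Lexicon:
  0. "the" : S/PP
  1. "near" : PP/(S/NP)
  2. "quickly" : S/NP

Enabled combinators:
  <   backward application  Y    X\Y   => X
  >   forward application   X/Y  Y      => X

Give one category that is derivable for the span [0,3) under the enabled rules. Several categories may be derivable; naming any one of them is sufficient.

S

[0,3] S   >
  [0,1] "the" : S/PP
  [1,3] PP   >
    [1,2] "near" : PP/(S/NP)
    [2,3] "quickly" : S/NP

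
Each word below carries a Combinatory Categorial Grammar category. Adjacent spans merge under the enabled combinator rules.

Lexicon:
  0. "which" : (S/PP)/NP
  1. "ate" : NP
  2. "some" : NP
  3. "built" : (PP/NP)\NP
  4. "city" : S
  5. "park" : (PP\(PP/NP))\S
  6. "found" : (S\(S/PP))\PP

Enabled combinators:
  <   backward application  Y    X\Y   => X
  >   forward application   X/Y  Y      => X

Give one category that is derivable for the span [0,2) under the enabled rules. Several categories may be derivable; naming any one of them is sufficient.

[0,7] S   <
  [0,2] S/PP   >
    [0,1] "which" : (S/PP)/NP
    [1,2] "ate" : NP
  [2,7] S\(S/PP)   <
    [2,6] PP   <
      [2,4] PP/NP   <
        [2,3] "some" : NP
        [3,4] "built" : (PP/NP)\NP
      [4,6] PP\(PP/NP)   <
        [4,5] "city" : S
        [5,6] "park" : (PP\(PP/NP))\S
    [6,7] "found" : (S\(S/PP))\PP

S/PP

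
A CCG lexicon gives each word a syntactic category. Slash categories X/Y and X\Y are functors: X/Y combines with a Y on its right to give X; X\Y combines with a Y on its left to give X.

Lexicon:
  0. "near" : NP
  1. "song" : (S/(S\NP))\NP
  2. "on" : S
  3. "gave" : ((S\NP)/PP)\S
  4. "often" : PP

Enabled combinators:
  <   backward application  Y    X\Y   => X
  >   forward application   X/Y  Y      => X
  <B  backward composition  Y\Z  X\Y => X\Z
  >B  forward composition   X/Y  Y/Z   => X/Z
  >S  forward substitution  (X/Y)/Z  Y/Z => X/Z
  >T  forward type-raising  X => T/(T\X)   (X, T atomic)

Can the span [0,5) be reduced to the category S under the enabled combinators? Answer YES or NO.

YES

[0,5] S   >
  [0,2] S/(S\NP)   <
    [0,1] "near" : NP
    [1,2] "song" : (S/(S\NP))\NP
  [2,5] S\NP   >
    [2,4] (S\NP)/PP   <
      [2,3] "on" : S
      [3,4] "gave" : ((S\NP)/PP)\S
    [4,5] "often" : PP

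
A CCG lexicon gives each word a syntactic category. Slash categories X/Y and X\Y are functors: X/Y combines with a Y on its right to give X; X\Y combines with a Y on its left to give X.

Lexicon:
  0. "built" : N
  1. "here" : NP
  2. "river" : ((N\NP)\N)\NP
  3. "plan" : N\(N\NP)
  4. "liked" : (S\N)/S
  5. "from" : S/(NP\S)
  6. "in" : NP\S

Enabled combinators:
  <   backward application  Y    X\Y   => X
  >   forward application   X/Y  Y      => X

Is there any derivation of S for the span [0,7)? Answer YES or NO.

[0,7] S   <
  [0,4] N   <
    [0,3] N\NP   <
      [0,1] "built" : N
      [1,3] (N\NP)\N   <
        [1,2] "here" : NP
        [2,3] "river" : ((N\NP)\N)\NP
    [3,4] "plan" : N\(N\NP)
  [4,7] S\N   >
    [4,5] "liked" : (S\N)/S
    [5,7] S   >
      [5,6] "from" : S/(NP\S)
      [6,7] "in" : NP\S

YES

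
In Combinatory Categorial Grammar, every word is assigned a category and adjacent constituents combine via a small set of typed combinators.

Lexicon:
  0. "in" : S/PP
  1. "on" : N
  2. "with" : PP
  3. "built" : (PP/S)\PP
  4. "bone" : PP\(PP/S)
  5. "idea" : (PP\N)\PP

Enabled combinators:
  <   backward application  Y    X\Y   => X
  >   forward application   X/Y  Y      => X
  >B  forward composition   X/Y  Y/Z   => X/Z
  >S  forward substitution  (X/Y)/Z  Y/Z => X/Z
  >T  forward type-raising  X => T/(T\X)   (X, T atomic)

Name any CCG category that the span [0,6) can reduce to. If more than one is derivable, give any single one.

S

[0,6] S   >
  [0,1] "in" : S/PP
  [1,6] PP   >
    [1,2] PP/(PP\N)   >T
      [1,2] "on" : N
    [2,6] PP\N   <
      [2,5] PP   <
        [2,4] PP/S   <
          [2,3] "with" : PP
          [3,4] "built" : (PP/S)\PP
        [4,5] "bone" : PP\(PP/S)
      [5,6] "idea" : (PP\N)\PP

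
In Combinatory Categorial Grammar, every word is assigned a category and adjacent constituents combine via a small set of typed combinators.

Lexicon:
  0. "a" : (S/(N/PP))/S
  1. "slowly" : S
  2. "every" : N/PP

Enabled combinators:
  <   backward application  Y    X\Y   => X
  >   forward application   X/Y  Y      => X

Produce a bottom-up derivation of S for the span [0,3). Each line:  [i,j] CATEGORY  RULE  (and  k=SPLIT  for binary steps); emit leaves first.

[0,3] S   >
  [0,2] S/(N/PP)   >
    [0,1] "a" : (S/(N/PP))/S
    [1,2] "slowly" : S
  [2,3] "every" : N/PP

[0,1] (S/(N/PP))/S  lex  "a"
[1,2] S  lex  "slowly"
[0,2] S/(N/PP)  >  k=1
[2,3] N/PP  lex  "every"
[0,3] S  >  k=2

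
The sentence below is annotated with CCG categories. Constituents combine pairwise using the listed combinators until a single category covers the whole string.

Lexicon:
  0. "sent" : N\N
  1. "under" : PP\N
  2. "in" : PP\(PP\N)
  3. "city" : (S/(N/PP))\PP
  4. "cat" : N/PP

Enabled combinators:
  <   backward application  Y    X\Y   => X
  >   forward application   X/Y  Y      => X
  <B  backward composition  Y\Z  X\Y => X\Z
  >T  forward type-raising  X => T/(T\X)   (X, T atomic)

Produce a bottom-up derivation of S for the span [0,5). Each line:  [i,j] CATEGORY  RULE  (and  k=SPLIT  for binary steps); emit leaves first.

[0,1] N\N  lex  "sent"
[1,2] PP\N  lex  "under"
[0,2] PP\N  <B  k=1
[2,3] PP\(PP\N)  lex  "in"
[0,3] PP  <  k=2
[3,4] (S/(N/PP))\PP  lex  "city"
[0,4] S/(N/PP)  <  k=3
[4,5] N/PP  lex  "cat"
[0,5] S  >  k=4

[0,5] S   >
  [0,4] S/(N/PP)   <
    [0,3] PP   <
      [0,2] PP\N   <B
        [0,1] "sent" : N\N
        [1,2] "under" : PP\N
      [2,3] "in" : PP\(PP\N)
    [3,4] "city" : (S/(N/PP))\PP
  [4,5] "cat" : N/PP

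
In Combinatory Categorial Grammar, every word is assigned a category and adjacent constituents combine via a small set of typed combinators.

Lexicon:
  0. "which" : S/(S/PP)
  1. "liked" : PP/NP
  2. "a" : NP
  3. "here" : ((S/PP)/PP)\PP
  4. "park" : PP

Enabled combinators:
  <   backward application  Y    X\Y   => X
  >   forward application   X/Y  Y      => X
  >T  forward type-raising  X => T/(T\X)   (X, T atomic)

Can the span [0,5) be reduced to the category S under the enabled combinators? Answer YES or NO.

YES

[0,5] S   >
  [0,1] "which" : S/(S/PP)
  [1,5] S/PP   >
    [1,4] (S/PP)/PP   <
      [1,3] PP   >
        [1,2] "liked" : PP/NP
        [2,3] "a" : NP
      [3,4] "here" : ((S/PP)/PP)\PP
    [4,5] "park" : PP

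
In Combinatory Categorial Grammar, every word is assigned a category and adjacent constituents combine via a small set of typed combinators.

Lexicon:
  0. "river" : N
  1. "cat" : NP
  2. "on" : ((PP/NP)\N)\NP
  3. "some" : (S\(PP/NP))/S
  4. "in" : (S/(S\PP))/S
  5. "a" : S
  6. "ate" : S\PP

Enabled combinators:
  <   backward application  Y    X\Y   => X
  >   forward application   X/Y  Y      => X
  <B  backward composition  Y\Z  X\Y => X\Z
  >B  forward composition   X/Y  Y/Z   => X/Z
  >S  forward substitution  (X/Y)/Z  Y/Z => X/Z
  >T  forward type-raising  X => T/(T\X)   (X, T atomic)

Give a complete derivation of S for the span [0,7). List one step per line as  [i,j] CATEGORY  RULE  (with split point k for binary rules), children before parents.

[0,7] S   <
  [0,3] PP/NP   <
    [0,1] "river" : N
    [1,3] (PP/NP)\N   <
      [1,2] "cat" : NP
      [2,3] "on" : ((PP/NP)\N)\NP
  [3,7] S\(PP/NP)   >
    [3,4] "some" : (S\(PP/NP))/S
    [4,7] S   >
      [4,6] S/(S\PP)   >
        [4,5] "in" : (S/(S\PP))/S
        [5,6] "a" : S
      [6,7] "ate" : S\PP

[0,1] N  lex  "river"
[1,2] NP  lex  "cat"
[2,3] ((PP/NP)\N)\NP  lex  "on"
[1,3] (PP/NP)\N  <  k=2
[0,3] PP/NP  <  k=1
[3,4] (S\(PP/NP))/S  lex  "some"
[4,5] (S/(S\PP))/S  lex  "in"
[5,6] S  lex  "a"
[4,6] S/(S\PP)  >  k=5
[6,7] S\PP  lex  "ate"
[4,7] S  >  k=6
[3,7] S\(PP/NP)  >  k=4
[0,7] S  <  k=3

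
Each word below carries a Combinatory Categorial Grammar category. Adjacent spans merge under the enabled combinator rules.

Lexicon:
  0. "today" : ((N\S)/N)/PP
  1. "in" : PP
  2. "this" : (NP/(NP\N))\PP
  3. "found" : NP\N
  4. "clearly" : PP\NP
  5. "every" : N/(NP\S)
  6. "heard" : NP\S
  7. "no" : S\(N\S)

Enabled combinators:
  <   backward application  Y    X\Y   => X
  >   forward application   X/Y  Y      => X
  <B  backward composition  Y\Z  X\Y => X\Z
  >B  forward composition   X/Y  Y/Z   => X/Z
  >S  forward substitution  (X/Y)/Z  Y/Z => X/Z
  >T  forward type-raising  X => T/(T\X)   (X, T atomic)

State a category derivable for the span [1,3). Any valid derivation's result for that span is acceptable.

NP/(NP\N)

[0,8] S   <
  [0,7] N\S   >
    [0,5] (N\S)/N   >
      [0,1] "today" : ((N\S)/N)/PP
      [1,5] PP   <
        [1,4] NP   >
          [1,3] NP/(NP\N)   <
            [1,2] "in" : PP
            [2,3] "this" : (NP/(NP\N))\PP
          [3,4] "found" : NP\N
        [4,5] "clearly" : PP\NP
    [5,7] N   >
      [5,6] "every" : N/(NP\S)
      [6,7] "heard" : NP\S
  [7,8] "no" : S\(N\S)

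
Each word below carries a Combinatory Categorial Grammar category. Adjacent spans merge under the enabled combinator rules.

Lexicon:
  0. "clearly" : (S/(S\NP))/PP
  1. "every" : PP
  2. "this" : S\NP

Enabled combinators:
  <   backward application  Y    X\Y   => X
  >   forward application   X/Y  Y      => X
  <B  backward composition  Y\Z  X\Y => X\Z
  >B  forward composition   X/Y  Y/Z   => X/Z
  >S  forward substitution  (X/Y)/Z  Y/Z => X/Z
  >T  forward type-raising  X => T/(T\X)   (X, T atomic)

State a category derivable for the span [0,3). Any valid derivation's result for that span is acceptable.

[0,3] S   >
  [0,2] S/(S\NP)   >
    [0,1] "clearly" : (S/(S\NP))/PP
    [1,2] "every" : PP
  [2,3] "this" : S\NP

S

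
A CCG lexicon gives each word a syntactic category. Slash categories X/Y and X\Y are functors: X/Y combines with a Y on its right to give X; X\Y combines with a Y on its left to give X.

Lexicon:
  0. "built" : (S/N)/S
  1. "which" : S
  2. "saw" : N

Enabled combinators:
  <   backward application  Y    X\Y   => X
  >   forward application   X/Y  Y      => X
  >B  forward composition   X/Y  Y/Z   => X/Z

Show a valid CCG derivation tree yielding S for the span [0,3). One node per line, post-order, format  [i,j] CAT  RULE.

[0,3] S   >
  [0,2] S/N   >
    [0,1] "built" : (S/N)/S
    [1,2] "which" : S
  [2,3] "saw" : N

[0,1] (S/N)/S  lex  "built"
[1,2] S  lex  "which"
[0,2] S/N  >  k=1
[2,3] N  lex  "saw"
[0,3] S  >  k=2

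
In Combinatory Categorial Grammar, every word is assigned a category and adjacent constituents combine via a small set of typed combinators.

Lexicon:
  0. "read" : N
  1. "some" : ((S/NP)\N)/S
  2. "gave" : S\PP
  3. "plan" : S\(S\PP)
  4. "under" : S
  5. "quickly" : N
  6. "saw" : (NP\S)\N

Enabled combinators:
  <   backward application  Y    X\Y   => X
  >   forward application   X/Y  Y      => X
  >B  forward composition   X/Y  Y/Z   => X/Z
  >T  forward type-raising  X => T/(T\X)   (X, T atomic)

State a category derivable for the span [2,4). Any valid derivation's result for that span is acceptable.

[0,7] S   >
  [0,4] S/NP   <
    [0,1] "read" : N
    [1,4] (S/NP)\N   >
      [1,2] "some" : ((S/NP)\N)/S
      [2,4] S   <
        [2,3] "gave" : S\PP
        [3,4] "plan" : S\(S\PP)
  [4,7] NP   >
    [4,5] NP/(NP\S)   >T
      [4,5] "under" : S
    [5,7] NP\S   <
      [5,6] "quickly" : N
      [6,7] "saw" : (NP\S)\N

S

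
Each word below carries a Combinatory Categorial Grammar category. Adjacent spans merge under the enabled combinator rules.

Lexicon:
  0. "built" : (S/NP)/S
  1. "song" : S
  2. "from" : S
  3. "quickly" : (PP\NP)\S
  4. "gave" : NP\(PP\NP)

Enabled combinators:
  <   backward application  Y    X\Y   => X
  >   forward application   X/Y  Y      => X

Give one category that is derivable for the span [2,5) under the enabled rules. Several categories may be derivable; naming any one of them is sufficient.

[0,5] S   >
  [0,2] S/NP   >
    [0,1] "built" : (S/NP)/S
    [1,2] "song" : S
  [2,5] NP   <
    [2,4] PP\NP   <
      [2,3] "from" : S
      [3,4] "quickly" : (PP\NP)\S
    [4,5] "gave" : NP\(PP\NP)

NP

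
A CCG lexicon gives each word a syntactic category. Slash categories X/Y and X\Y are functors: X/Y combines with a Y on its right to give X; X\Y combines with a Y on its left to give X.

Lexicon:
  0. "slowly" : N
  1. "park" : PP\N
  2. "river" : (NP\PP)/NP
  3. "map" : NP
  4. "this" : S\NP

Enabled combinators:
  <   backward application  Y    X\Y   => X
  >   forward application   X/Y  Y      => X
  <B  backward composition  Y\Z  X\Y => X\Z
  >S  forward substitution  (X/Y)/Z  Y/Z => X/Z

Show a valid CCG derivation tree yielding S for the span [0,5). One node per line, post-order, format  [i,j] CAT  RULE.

[0,5] S   <
  [0,4] NP   <
    [0,2] PP   <
      [0,1] "slowly" : N
      [1,2] "park" : PP\N
    [2,4] NP\PP   >
      [2,3] "river" : (NP\PP)/NP
      [3,4] "map" : NP
  [4,5] "this" : S\NP

[0,1] N  lex  "slowly"
[1,2] PP\N  lex  "park"
[0,2] PP  <  k=1
[2,3] (NP\PP)/NP  lex  "river"
[3,4] NP  lex  "map"
[2,4] NP\PP  >  k=3
[0,4] NP  <  k=2
[4,5] S\NP  lex  "this"
[0,5] S  <  k=4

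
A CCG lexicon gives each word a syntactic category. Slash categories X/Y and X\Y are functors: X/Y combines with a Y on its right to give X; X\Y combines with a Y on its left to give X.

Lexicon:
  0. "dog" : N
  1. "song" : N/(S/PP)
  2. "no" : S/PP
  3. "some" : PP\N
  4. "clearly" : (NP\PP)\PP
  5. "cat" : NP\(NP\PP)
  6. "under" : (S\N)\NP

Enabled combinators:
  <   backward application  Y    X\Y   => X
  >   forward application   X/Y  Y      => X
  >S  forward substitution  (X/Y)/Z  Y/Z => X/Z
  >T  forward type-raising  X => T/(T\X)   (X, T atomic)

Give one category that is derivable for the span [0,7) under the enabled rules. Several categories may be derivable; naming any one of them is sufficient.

[0,7] S   <
  [0,1] "dog" : N
  [1,7] S\N   <
    [1,6] NP   <
      [1,5] NP\PP   <
        [1,4] PP   <
          [1,3] N   >
            [1,2] "song" : N/(S/PP)
            [2,3] "no" : S/PP
          [3,4] "some" : PP\N
        [4,5] "clearly" : (NP\PP)\PP
      [5,6] "cat" : NP\(NP\PP)
    [6,7] "under" : (S\N)\NP

S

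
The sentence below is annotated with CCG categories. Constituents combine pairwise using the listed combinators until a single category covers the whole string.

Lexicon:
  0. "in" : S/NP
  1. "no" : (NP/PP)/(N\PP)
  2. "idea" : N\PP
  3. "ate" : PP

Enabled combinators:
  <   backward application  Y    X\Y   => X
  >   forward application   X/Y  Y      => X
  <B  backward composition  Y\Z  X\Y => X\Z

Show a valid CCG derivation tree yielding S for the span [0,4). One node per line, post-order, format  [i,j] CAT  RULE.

[0,4] S   >
  [0,1] "in" : S/NP
  [1,4] NP   >
    [1,3] NP/PP   >
      [1,2] "no" : (NP/PP)/(N\PP)
      [2,3] "idea" : N\PP
    [3,4] "ate" : PP

[0,1] S/NP  lex  "in"
[1,2] (NP/PP)/(N\PP)  lex  "no"
[2,3] N\PP  lex  "idea"
[1,3] NP/PP  >  k=2
[3,4] PP  lex  "ate"
[1,4] NP  >  k=3
[0,4] S  >  k=1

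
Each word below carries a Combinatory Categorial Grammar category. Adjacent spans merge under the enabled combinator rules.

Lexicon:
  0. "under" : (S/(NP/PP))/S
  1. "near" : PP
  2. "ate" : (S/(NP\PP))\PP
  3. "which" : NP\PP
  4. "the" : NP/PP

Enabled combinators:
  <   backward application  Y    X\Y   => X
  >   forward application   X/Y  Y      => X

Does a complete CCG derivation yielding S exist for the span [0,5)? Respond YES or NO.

YES

[0,5] S   >
  [0,4] S/(NP/PP)   >
    [0,1] "under" : (S/(NP/PP))/S
    [1,4] S   >
      [1,3] S/(NP\PP)   <
        [1,2] "near" : PP
        [2,3] "ate" : (S/(NP\PP))\PP
      [3,4] "which" : NP\PP
  [4,5] "the" : NP/PP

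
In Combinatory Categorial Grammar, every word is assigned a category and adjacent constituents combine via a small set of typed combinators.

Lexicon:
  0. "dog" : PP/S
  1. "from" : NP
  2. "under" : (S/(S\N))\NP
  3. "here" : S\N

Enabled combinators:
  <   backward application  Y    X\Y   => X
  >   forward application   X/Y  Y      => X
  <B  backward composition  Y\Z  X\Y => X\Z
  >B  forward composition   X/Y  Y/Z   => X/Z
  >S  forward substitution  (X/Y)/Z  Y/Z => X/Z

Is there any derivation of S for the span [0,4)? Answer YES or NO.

NO

PP/S NP (S/(S\N))\NP S\N
CKY chart[0,4] = {PP}; S ∉ chart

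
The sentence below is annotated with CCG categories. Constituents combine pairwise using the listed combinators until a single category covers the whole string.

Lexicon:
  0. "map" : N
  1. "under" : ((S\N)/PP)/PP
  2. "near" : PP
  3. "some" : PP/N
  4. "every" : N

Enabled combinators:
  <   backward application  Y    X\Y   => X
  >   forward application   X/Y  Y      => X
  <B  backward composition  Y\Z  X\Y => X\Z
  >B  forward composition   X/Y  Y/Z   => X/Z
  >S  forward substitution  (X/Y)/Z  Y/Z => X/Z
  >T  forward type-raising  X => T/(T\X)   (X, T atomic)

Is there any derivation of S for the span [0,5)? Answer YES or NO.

YES

[0,5] S   >
  [0,1] S/(S\N)   >T
    [0,1] "map" : N
  [1,5] S\N   >
    [1,3] (S\N)/PP   >
      [1,2] "under" : ((S\N)/PP)/PP
      [2,3] "near" : PP
    [3,5] PP   >
      [3,4] "some" : PP/N
      [4,5] "every" : N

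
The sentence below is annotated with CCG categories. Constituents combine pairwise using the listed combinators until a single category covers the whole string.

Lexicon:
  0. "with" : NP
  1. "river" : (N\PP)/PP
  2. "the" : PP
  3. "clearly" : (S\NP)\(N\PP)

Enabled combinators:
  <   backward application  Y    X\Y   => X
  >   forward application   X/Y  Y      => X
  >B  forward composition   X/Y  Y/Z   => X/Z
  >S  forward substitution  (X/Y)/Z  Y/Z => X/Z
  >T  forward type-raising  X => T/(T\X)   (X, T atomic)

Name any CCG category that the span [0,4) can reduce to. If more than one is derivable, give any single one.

[0,4] S   <
  [0,1] "with" : NP
  [1,4] S\NP   <
    [1,3] N\PP   >
      [1,2] "river" : (N\PP)/PP
      [2,3] "the" : PP
    [3,4] "clearly" : (S\NP)\(N\PP)

S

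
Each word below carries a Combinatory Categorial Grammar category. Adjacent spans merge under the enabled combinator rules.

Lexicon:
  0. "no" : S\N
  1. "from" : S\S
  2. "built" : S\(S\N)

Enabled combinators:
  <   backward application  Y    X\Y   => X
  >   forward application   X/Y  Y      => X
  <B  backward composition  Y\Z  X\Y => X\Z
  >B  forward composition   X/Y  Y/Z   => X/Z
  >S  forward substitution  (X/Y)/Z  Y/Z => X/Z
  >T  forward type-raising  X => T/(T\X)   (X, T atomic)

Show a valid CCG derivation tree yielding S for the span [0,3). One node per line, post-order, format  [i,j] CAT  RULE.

[0,3] S   <
  [0,2] S\N   <B
    [0,1] "no" : S\N
    [1,2] "from" : S\S
  [2,3] "built" : S\(S\N)

[0,1] S\N  lex  "no"
[1,2] S\S  lex  "from"
[0,2] S\N  <B  k=1
[2,3] S\(S\N)  lex  "built"
[0,3] S  <  k=2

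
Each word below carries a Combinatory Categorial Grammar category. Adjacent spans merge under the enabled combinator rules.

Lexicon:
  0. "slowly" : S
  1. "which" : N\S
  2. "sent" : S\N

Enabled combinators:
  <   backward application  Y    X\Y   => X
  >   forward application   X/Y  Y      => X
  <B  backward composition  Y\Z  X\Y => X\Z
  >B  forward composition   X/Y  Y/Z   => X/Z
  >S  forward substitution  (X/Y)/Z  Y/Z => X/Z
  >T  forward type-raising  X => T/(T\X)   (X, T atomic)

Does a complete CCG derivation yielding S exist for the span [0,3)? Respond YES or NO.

YES

[0,3] S   <
  [0,2] N   >
    [0,1] N/(N\S)   >T
      [0,1] "slowly" : S
    [1,2] "which" : N\S
  [2,3] "sent" : S\N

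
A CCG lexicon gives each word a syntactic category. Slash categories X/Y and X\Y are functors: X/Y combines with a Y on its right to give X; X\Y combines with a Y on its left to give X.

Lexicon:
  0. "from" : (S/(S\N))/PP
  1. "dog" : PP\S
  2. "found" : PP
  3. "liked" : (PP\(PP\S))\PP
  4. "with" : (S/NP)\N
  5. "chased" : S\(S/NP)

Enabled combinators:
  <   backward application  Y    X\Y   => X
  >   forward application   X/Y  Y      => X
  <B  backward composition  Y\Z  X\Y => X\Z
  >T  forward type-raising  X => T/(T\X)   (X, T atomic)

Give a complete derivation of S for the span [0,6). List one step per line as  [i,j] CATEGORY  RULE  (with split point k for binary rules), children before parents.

[0,6] S   >
  [0,4] S/(S\N)   >
    [0,1] "from" : (S/(S\N))/PP
    [1,4] PP   <
      [1,2] "dog" : PP\S
      [2,4] PP\(PP\S)   <
        [2,3] "found" : PP
        [3,4] "liked" : (PP\(PP\S))\PP
  [4,6] S\N   <B
    [4,5] "with" : (S/NP)\N
    [5,6] "chased" : S\(S/NP)

[0,1] (S/(S\N))/PP  lex  "from"
[1,2] PP\S  lex  "dog"
[2,3] PP  lex  "found"
[3,4] (PP\(PP\S))\PP  lex  "liked"
[2,4] PP\(PP\S)  <  k=3
[1,4] PP  <  k=2
[0,4] S/(S\N)  >  k=1
[4,5] (S/NP)\N  lex  "with"
[5,6] S\(S/NP)  lex  "chased"
[4,6] S\N  <B  k=5
[0,6] S  >  k=4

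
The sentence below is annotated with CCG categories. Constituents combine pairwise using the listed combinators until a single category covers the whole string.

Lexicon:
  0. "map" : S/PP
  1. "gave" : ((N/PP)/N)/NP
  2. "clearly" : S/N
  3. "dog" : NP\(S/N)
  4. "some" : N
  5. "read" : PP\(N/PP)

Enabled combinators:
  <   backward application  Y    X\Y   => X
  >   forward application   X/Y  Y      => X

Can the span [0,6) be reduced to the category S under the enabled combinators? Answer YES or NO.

[0,6] S   >
  [0,1] "map" : S/PP
  [1,6] PP   <
    [1,5] N/PP   >
      [1,4] (N/PP)/N   >
        [1,2] "gave" : ((N/PP)/N)/NP
        [2,4] NP   <
          [2,3] "clearly" : S/N
          [3,4] "dog" : NP\(S/N)
      [4,5] "some" : N
    [5,6] "read" : PP\(N/PP)

YES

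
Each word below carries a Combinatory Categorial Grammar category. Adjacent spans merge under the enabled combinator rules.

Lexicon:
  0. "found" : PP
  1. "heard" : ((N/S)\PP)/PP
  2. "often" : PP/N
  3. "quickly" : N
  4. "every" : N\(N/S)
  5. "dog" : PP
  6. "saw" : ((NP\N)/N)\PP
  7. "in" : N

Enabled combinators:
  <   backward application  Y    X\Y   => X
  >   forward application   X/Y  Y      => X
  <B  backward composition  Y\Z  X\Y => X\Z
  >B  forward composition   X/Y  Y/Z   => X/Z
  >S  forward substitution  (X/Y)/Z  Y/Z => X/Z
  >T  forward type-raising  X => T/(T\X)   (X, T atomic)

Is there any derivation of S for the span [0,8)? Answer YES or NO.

NO

PP ((N/S)\PP)/PP PP/N N N\(N/S) PP ((NP\N)/N)\PP N
CKY chart[0,8] = {N/(N\NP), NP, NP/(NP\NP), NP/(N\N), PP/(PP\NP), S/(S\NP)}; S ∉ chart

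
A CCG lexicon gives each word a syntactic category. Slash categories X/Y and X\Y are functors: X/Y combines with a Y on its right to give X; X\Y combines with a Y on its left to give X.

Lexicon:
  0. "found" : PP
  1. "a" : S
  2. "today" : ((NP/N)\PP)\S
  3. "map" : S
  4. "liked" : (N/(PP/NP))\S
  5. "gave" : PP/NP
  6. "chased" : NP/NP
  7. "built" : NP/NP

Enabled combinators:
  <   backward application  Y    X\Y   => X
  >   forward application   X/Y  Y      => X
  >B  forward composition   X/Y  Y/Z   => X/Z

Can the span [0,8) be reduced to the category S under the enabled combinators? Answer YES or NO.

NO

PP S ((NP/N)\PP)\S S (N/(PP/NP))\S PP/NP NP/NP NP/NP
CKY chart[0,8] = {NP}; S ∉ chart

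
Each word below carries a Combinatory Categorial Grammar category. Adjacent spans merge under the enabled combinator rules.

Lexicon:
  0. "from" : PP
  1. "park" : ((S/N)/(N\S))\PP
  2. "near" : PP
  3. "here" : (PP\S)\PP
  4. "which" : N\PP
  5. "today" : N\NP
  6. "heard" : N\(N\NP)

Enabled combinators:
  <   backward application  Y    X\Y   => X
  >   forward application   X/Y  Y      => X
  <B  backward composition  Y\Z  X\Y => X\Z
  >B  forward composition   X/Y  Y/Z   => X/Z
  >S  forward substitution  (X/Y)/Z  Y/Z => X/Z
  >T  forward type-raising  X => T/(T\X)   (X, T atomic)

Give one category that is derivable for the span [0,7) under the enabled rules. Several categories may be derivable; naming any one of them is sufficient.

[0,7] S   >
  [0,5] S/N   >
    [0,2] (S/N)/(N\S)   <
      [0,1] "from" : PP
      [1,2] "park" : ((S/N)/(N\S))\PP
    [2,5] N\S   <B
      [2,4] PP\S   <
        [2,3] "near" : PP
        [3,4] "here" : (PP\S)\PP
      [4,5] "which" : N\PP
  [5,7] N   <
    [5,6] "today" : N\NP
    [6,7] "heard" : N\(N\NP)

S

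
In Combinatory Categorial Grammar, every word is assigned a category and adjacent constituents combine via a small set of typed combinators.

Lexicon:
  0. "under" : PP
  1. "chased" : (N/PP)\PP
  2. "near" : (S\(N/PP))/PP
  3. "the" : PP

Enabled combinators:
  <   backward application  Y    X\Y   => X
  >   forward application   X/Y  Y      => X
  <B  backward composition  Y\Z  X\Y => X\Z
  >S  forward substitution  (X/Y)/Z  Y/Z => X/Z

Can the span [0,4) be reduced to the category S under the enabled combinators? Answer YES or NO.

[0,4] S   <
  [0,2] N/PP   <
    [0,1] "under" : PP
    [1,2] "chased" : (N/PP)\PP
  [2,4] S\(N/PP)   >
    [2,3] "near" : (S\(N/PP))/PP
    [3,4] "the" : PP

YES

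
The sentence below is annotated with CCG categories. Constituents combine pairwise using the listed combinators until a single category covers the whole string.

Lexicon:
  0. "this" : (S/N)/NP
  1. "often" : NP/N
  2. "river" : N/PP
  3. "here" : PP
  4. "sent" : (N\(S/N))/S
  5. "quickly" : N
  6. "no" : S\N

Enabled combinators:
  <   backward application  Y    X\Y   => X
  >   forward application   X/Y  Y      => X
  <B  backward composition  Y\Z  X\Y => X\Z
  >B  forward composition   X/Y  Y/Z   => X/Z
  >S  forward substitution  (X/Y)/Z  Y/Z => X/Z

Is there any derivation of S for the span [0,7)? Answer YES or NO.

NO

(S/N)/NP NP/N N/PP PP (N\(S/N))/S N S\N
CKY chart[0,7] = {N}; S ∉ chart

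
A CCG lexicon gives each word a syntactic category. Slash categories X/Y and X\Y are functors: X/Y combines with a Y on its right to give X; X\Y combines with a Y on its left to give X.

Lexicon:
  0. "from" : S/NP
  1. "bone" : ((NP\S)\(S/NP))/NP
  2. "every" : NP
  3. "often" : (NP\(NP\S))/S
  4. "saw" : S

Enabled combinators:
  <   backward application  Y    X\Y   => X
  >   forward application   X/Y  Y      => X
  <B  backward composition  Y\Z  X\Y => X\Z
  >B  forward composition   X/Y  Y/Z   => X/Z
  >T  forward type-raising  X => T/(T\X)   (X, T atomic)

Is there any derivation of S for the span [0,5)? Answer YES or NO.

S/NP ((NP\S)\(S/NP))/NP NP (NP\(NP\S))/S S
CKY chart[0,5] = {N/(N\NP), NP, NP/(NP\NP), PP/(PP\NP), S/(S\NP)}; S ∉ chart

NO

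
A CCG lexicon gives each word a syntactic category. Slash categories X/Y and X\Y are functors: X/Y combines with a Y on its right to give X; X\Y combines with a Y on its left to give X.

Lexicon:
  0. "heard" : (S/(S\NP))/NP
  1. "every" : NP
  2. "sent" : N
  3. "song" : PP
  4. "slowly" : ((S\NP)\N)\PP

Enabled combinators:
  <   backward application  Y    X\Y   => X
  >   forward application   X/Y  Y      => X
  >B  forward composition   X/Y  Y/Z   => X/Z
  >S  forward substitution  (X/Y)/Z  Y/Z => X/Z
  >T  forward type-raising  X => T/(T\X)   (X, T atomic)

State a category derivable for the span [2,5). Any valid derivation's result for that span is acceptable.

[0,5] S   >
  [0,2] S/(S\NP)   >
    [0,1] "heard" : (S/(S\NP))/NP
    [1,2] "every" : NP
  [2,5] S\NP   <
    [2,3] "sent" : N
    [3,5] (S\NP)\N   <
      [3,4] "song" : PP
      [4,5] "slowly" : ((S\NP)\N)\PP

S\NP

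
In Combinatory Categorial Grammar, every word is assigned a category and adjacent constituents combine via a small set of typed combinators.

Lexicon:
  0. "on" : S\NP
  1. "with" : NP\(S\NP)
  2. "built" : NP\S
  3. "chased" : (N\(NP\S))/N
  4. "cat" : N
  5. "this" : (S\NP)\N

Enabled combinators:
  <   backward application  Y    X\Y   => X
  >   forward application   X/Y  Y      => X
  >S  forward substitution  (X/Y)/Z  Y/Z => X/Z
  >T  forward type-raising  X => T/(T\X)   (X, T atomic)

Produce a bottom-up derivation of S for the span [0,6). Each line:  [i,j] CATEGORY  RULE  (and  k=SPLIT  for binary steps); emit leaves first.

[0,1] S\NP  lex  "on"
[1,2] NP\(S\NP)  lex  "with"
[0,2] NP  <  k=1
[2,3] NP\S  lex  "built"
[3,4] (N\(NP\S))/N  lex  "chased"
[4,5] N  lex  "cat"
[3,5] N\(NP\S)  >  k=4
[2,5] N  <  k=3
[5,6] (S\NP)\N  lex  "this"
[2,6] S\NP  <  k=5
[0,6] S  <  k=2

[0,6] S   <
  [0,2] NP   <
    [0,1] "on" : S\NP
    [1,2] "with" : NP\(S\NP)
  [2,6] S\NP   <
    [2,5] N   <
      [2,3] "built" : NP\S
      [3,5] N\(NP\S)   >
        [3,4] "chased" : (N\(NP\S))/N
        [4,5] "cat" : N
    [5,6] "this" : (S\NP)\N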